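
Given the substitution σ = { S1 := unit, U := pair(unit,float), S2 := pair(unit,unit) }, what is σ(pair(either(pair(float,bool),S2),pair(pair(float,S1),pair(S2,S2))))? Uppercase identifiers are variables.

pair(either(pair(float,bool),pair(unit,unit)),pair(pair(float,unit),pair(pair(unit,unit),pair(unit,unit))))

Replace each occurrence of S1 with unit.
Replace each occurrence of S2 with pair(unit,unit).
Result: pair(either(pair(float,bool),pair(unit,unit)),pair(pair(float,unit),pair(pair(unit,unit),pair(unit,unit)))).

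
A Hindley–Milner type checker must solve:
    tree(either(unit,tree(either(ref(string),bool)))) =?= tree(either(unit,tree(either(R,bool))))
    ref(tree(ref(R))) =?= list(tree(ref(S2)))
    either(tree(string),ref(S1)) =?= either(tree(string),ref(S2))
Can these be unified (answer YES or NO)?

Decompose tree/1: either(unit,tree(either(ref(string),bool))) =?= either(unit,tree(either(R,bool))).
Decompose either/2: unit =?= unit,  tree(either(ref(string),bool)) =?= tree(either(R,bool)).
Delete trivial equation unit =?= unit.
Decompose tree/1: either(ref(string),bool) =?= either(R,bool).
Decompose either/2: ref(string) =?= R,  bool =?= bool.
Bind R := ref(string); substituting into the one remaining equation that mentions R gives: ref(tree(ref(ref(string)))) =?= list(tree(ref(S2))).
Delete trivial equation bool =?= bool.
Clash: head symbols differ (ref/1 vs list/1); no unifier exists.

NO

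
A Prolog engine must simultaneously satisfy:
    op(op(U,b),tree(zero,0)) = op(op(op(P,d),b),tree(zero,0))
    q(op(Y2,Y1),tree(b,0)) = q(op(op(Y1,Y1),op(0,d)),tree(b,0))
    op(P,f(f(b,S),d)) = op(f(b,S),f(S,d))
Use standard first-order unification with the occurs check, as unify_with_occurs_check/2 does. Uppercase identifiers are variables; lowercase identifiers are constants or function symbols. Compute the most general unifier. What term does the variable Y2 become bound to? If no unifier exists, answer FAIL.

Decompose op/2: op(U,b) = op(op(P,d),b),  tree(zero,0) = tree(zero,0).
Decompose op/2: U = op(P,d),  b = b.
Bind U := op(P,d); no other remaining equation mentions U.
Delete trivial equation b = b.
Delete trivial equation tree(zero,0) = tree(zero,0).
Decompose q/2: op(Y2,Y1) = op(op(Y1,Y1),op(0,d)),  tree(b,0) = tree(b,0).
Decompose op/2: Y2 = op(Y1,Y1),  Y1 = op(0,d).
Bind Y2 := op(Y1,Y1); no other remaining equation mentions Y2.
Bind Y1 := op(0,d); no other remaining equation mentions Y1. Substituting into the earlier binding gives Y2 := op(op(0,d),op(0,d)).
Delete trivial equation tree(b,0) = tree(b,0).
Decompose op/2: P = f(b,S),  f(f(b,S),d) = f(S,d).
Bind P := f(b,S); no other remaining equation mentions P. Substituting into the earlier binding gives U := op(f(b,S),d).
Decompose f/2: f(b,S) = S,  d = d.
Occurs check fails: S occurs in f(b,S); the equation S = f(b,S) has no finite solution.

FAIL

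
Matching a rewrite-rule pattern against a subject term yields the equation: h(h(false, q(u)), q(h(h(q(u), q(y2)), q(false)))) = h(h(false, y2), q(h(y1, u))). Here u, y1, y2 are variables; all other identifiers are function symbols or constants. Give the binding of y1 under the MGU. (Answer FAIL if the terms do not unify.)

Decompose h/2: h(false, q(u)) = h(false, y2),  q(h(h(q(u), q(y2)), q(false))) = q(h(y1, u)).
Decompose h/2: false = false,  q(u) = y2.
Delete trivial equation false = false.
Bind y2 := q(u); substituting into the remaining equation gives: q(h(h(q(u), q(q(u))), q(false))) = q(h(y1, u)).
Decompose q/1: h(h(q(u), q(q(u))), q(false)) = h(y1, u).
Decompose h/2: h(q(u), q(q(u))) = y1,  q(false) = u.
Bind y1 := h(q(u), q(q(u))); no other remaining equation mentions y1.
Bind u := q(false). Substituting into the earlier bindings gives y2 := q(q(false)), y1 := h(q(q(false)), q(q(q(false)))).
MGU = { y2 ↦ q(q(false)), y1 ↦ h(q(q(false)), q(q(q(false)))), u ↦ q(false) }, so y1 ↦ h(q(q(false)), q(q(q(false)))).

h(q(q(false)), q(q(q(false))))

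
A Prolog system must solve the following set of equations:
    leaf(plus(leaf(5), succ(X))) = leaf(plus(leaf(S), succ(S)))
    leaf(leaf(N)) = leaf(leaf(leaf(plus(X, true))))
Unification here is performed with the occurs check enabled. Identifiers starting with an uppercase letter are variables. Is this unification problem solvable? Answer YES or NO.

Decompose leaf/1: plus(leaf(5), succ(X)) = plus(leaf(S), succ(S)).
Decompose plus/2: leaf(5) = leaf(S),  succ(X) = succ(S).
Decompose leaf/1: 5 = S.
Bind S := 5; substituting into the one remaining equation that mentions S gives: succ(X) = succ(5).
Decompose succ/1: X = 5.
Bind X := 5; substituting into the remaining equation gives: leaf(leaf(N)) = leaf(leaf(leaf(plus(5, true)))).
Decompose leaf/1: leaf(N) = leaf(leaf(plus(5, true))).
Decompose leaf/1: N = leaf(plus(5, true)).
Bind N := leaf(plus(5, true)).
No equations remain and no clash or occurs-check failure arose, so a unifier exists.

YES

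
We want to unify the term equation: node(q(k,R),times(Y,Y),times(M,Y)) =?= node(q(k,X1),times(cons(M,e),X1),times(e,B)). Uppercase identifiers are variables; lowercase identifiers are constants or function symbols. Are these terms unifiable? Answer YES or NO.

YES

Decompose node/3: q(k,R) =?= q(k,X1),  times(Y,Y) =?= times(cons(M,e),X1),  times(M,Y) =?= times(e,B).
Decompose q/2: k =?= k,  R =?= X1.
Delete trivial equation k =?= k.
Bind R := X1; no other remaining equation mentions R.
Decompose times/2: Y =?= cons(M,e),  Y =?= X1.
Bind Y := cons(M,e); substituting into the remaining equations gives: cons(M,e) =?= X1,  times(M,cons(M,e)) =?= times(e,B).
Bind X1 := cons(M,e); no other remaining equation mentions X1. Substituting into the earlier binding gives R := cons(M,e).
Decompose times/2: M =?= e,  cons(M,e) =?= B.
Bind M := e; substituting into the remaining equation gives: cons(e,e) =?= B. Substituting into the earlier bindings gives R := cons(e,e), Y := cons(e,e), X1 := cons(e,e).
Bind B := cons(e,e).
No equations remain and no clash or occurs-check failure arose, so a unifier exists.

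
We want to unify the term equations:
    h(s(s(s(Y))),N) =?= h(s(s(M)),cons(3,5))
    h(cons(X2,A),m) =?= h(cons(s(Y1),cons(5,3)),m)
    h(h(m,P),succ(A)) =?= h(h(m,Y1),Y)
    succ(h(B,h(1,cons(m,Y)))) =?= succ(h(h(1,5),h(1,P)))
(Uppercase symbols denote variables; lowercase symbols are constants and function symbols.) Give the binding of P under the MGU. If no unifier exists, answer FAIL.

cons(m,succ(cons(5,3)))

Decompose h/2: s(s(s(Y))) =?= s(s(M)),  N =?= cons(3,5).
Decompose s/1: s(s(Y)) =?= s(M).
Decompose s/1: s(Y) =?= M.
Bind M := s(Y); no other remaining equation mentions M.
Bind N := cons(3,5); no other remaining equation mentions N.
Decompose h/2: cons(X2,A) =?= cons(s(Y1),cons(5,3)),  m =?= m.
Decompose cons/2: X2 =?= s(Y1),  A =?= cons(5,3).
Bind X2 := s(Y1); no other remaining equation mentions X2.
Bind A := cons(5,3); substituting into the one remaining equation that mentions A gives: h(h(m,P),succ(cons(5,3))) =?= h(h(m,Y1),Y).
Delete trivial equation m =?= m.
Decompose h/2: h(m,P) =?= h(m,Y1),  succ(cons(5,3)) =?= Y.
Decompose h/2: m =?= m,  P =?= Y1.
Delete trivial equation m =?= m.
Bind P := Y1; substituting into the one remaining equation that mentions P gives: succ(h(B,h(1,cons(m,Y)))) =?= succ(h(h(1,5),h(1,Y1))).
Bind Y := succ(cons(5,3)); substituting into the remaining equation gives: succ(h(B,h(1,cons(m,succ(cons(5,3)))))) =?= succ(h(h(1,5),h(1,Y1))). Substituting into the earlier binding gives M := s(succ(cons(5,3))).
Decompose succ/1: h(B,h(1,cons(m,succ(cons(5,3))))) =?= h(h(1,5),h(1,Y1)).
Decompose h/2: B =?= h(1,5),  h(1,cons(m,succ(cons(5,3)))) =?= h(1,Y1).
Bind B := h(1,5); no other remaining equation mentions B.
Decompose h/2: 1 =?= 1,  cons(m,succ(cons(5,3))) =?= Y1.
Delete trivial equation 1 =?= 1.
Bind Y1 := cons(m,succ(cons(5,3))). Substituting into the earlier bindings gives X2 := s(cons(m,succ(cons(5,3)))), P := cons(m,succ(cons(5,3))).
MGU = { M -> s(succ(cons(5,3))), N -> cons(3,5), X2 -> s(cons(m,succ(cons(5,3)))), A -> cons(5,3), P -> cons(m,succ(cons(5,3))), Y -> succ(cons(5,3)), B -> h(1,5), Y1 -> cons(m,succ(cons(5,3))) }, so P -> cons(m,succ(cons(5,3))).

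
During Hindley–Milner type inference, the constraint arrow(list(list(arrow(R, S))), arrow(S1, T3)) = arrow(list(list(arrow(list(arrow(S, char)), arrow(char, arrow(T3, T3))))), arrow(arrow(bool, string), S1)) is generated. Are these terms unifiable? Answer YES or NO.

Decompose arrow/2: list(list(arrow(R, S))) = list(list(arrow(list(arrow(S, char)), arrow(char, arrow(T3, T3))))),  arrow(S1, T3) = arrow(arrow(bool, string), S1).
Decompose list/1: list(arrow(R, S)) = list(arrow(list(arrow(S, char)), arrow(char, arrow(T3, T3)))).
Decompose list/1: arrow(R, S) = arrow(list(arrow(S, char)), arrow(char, arrow(T3, T3))).
Decompose arrow/2: R = list(arrow(S, char)),  S = arrow(char, arrow(T3, T3)).
Bind R := list(arrow(S, char)); no other remaining equation mentions R.
Bind S := arrow(char, arrow(T3, T3)); no other remaining equation mentions S. Substituting into the earlier binding gives R := list(arrow(arrow(char, arrow(T3, T3)), char)).
Decompose arrow/2: S1 = arrow(bool, string),  T3 = S1.
Bind S1 := arrow(bool, string); substituting into the remaining equation gives: T3 = arrow(bool, string).
Bind T3 := arrow(bool, string). Substituting into the earlier bindings gives R := list(arrow(arrow(char, arrow(arrow(bool, string), arrow(bool, string))), char)), S := arrow(char, arrow(arrow(bool, string), arrow(bool, string))).
No equations remain and no clash or occurs-check failure arose, so a unifier exists.

YES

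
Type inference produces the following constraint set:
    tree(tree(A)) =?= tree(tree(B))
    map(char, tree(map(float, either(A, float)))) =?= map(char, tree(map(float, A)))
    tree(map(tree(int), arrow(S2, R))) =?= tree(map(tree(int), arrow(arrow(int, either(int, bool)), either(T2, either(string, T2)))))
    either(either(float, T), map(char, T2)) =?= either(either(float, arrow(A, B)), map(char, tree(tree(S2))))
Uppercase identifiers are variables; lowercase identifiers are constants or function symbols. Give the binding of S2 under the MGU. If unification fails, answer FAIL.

Decompose tree/1: tree(A) =?= tree(B).
Decompose tree/1: A =?= B.
Bind A := B; substituting into the 2 remaining equations that mention A gives: map(char, tree(map(float, either(B, float)))) =?= map(char, tree(map(float, B))),  either(either(float, T), map(char, T2)) =?= either(either(float, arrow(B, B)), map(char, tree(tree(S2)))).
Decompose map/2: char =?= char,  tree(map(float, either(B, float))) =?= tree(map(float, B)).
Delete trivial equation char =?= char.
Decompose tree/1: map(float, either(B, float)) =?= map(float, B).
Decompose map/2: float =?= float,  either(B, float) =?= B.
Delete trivial equation float =?= float.
Occurs check fails: B occurs in either(B, float); the equation B =?= either(B, float) has no finite solution.

FAIL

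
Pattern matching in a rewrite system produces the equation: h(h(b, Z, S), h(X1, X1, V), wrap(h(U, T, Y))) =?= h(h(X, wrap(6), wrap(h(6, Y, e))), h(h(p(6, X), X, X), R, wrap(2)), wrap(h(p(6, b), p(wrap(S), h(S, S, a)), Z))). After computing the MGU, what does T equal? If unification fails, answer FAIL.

p(wrap(wrap(h(6, wrap(6), e))), h(wrap(h(6, wrap(6), e)), wrap(h(6, wrap(6), e)), a))

Decompose h/3: h(b, Z, S) =?= h(X, wrap(6), wrap(h(6, Y, e))),  h(X1, X1, V) =?= h(h(p(6, X), X, X), R, wrap(2)),  wrap(h(U, T, Y)) =?= wrap(h(p(6, b), p(wrap(S), h(S, S, a)), Z)).
Decompose h/3: b =?= X,  Z =?= wrap(6),  S =?= wrap(h(6, Y, e)).
Bind X := b; substituting into the one remaining equation that mentions X gives: h(X1, X1, V) =?= h(h(p(6, b), b, b), R, wrap(2)).
Bind Z := wrap(6); substituting into the one remaining equation that mentions Z gives: wrap(h(U, T, Y)) =?= wrap(h(p(6, b), p(wrap(S), h(S, S, a)), wrap(6))).
Bind S := wrap(h(6, Y, e)); substituting into the one remaining equation that mentions S gives: wrap(h(U, T, Y)) =?= wrap(h(p(6, b), p(wrap(wrap(h(6, Y, e))), h(wrap(h(6, Y, e)), wrap(h(6, Y, e)), a)), wrap(6))).
Decompose h/3: X1 =?= h(p(6, b), b, b),  X1 =?= R,  V =?= wrap(2).
Bind X1 := h(p(6, b), b, b); substituting into the one remaining equation that mentions X1 gives: h(p(6, b), b, b) =?= R.
Bind R := h(p(6, b), b, b); no other remaining equation mentions R.
Bind V := wrap(2); no other remaining equation mentions V.
Decompose wrap/1: h(U, T, Y) =?= h(p(6, b), p(wrap(wrap(h(6, Y, e))), h(wrap(h(6, Y, e)), wrap(h(6, Y, e)), a)), wrap(6)).
Decompose h/3: U =?= p(6, b),  T =?= p(wrap(wrap(h(6, Y, e))), h(wrap(h(6, Y, e)), wrap(h(6, Y, e)), a)),  Y =?= wrap(6).
Bind U := p(6, b); no other remaining equation mentions U.
Bind T := p(wrap(wrap(h(6, Y, e))), h(wrap(h(6, Y, e)), wrap(h(6, Y, e)), a)); no other remaining equation mentions T.
Bind Y := wrap(6). Substituting into the earlier bindings gives S := wrap(h(6, wrap(6), e)), T := p(wrap(wrap(h(6, wrap(6), e))), h(wrap(h(6, wrap(6), e)), wrap(h(6, wrap(6), e)), a)).
MGU = { X := b, Z := wrap(6), S := wrap(h(6, wrap(6), e)), X1 := h(p(6, b), b, b), R := h(p(6, b), b, b), V := wrap(2), U := p(6, b), T := p(wrap(wrap(h(6, wrap(6), e))), h(wrap(h(6, wrap(6), e)), wrap(h(6, wrap(6), e)), a)), Y := wrap(6) }, so T := p(wrap(wrap(h(6, wrap(6), e))), h(wrap(h(6, wrap(6), e)), wrap(h(6, wrap(6), e)), a)).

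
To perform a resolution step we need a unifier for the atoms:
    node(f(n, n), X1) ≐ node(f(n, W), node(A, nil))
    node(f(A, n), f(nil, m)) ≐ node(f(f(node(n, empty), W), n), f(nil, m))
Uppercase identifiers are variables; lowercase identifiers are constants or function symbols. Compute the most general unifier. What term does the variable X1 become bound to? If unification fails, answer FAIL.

Decompose node/2: f(n, n) ≐ f(n, W),  X1 ≐ node(A, nil).
Decompose f/2: n ≐ n,  n ≐ W.
Delete trivial equation n ≐ n.
Bind W := n; substituting into the one remaining equation that mentions W gives: node(f(A, n), f(nil, m)) ≐ node(f(f(node(n, empty), n), n), f(nil, m)).
Bind X1 := node(A, nil); no other remaining equation mentions X1.
Decompose node/2: f(A, n) ≐ f(f(node(n, empty), n), n),  f(nil, m) ≐ f(nil, m).
Decompose f/2: A ≐ f(node(n, empty), n),  n ≐ n.
Bind A := f(node(n, empty), n); no other remaining equation mentions A. Substituting into the earlier binding gives X1 := node(f(node(n, empty), n), nil).
Delete trivial equation n ≐ n.
Delete trivial equation f(nil, m) ≐ f(nil, m).
MGU = { W -> n, X1 -> node(f(node(n, empty), n), nil), A -> f(node(n, empty), n) }, so X1 -> node(f(node(n, empty), n), nil).

node(f(node(n, empty), n), nil)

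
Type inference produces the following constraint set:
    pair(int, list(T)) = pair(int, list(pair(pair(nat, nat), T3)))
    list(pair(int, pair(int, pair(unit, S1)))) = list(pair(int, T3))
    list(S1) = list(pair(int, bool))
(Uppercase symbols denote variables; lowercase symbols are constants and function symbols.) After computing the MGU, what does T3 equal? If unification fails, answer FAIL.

Decompose pair/2: int = int,  list(T) = list(pair(pair(nat, nat), T3)).
Delete trivial equation int = int.
Decompose list/1: T = pair(pair(nat, nat), T3).
Bind T := pair(pair(nat, nat), T3); no other remaining equation mentions T.
Decompose list/1: pair(int, pair(int, pair(unit, S1))) = pair(int, T3).
Decompose pair/2: int = int,  pair(int, pair(unit, S1)) = T3.
Delete trivial equation int = int.
Bind T3 := pair(int, pair(unit, S1)); no other remaining equation mentions T3. Substituting into the earlier binding gives T := pair(pair(nat, nat), pair(int, pair(unit, S1))).
Decompose list/1: S1 = pair(int, bool).
Bind S1 := pair(int, bool). Substituting into the earlier bindings gives T := pair(pair(nat, nat), pair(int, pair(unit, pair(int, bool)))), T3 := pair(int, pair(unit, pair(int, bool))).
MGU = { T -> pair(pair(nat, nat), pair(int, pair(unit, pair(int, bool)))), T3 -> pair(int, pair(unit, pair(int, bool))), S1 -> pair(int, bool) }, so T3 -> pair(int, pair(unit, pair(int, bool))).

pair(int, pair(unit, pair(int, bool)))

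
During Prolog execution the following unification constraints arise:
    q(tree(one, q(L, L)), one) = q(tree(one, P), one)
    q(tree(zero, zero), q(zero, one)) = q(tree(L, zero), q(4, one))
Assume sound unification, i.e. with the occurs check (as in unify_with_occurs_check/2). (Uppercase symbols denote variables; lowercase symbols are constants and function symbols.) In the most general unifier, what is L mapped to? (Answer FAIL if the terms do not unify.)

FAIL

Decompose q/2: tree(one, q(L, L)) = tree(one, P),  one = one.
Decompose tree/2: one = one,  q(L, L) = P.
Delete trivial equation one = one.
Bind P := q(L, L); no other remaining equation mentions P.
Delete trivial equation one = one.
Decompose q/2: tree(zero, zero) = tree(L, zero),  q(zero, one) = q(4, one).
Decompose tree/2: zero = L,  zero = zero.
Bind L := zero; no other remaining equation mentions L. Substituting into the earlier binding gives P := q(zero, zero).
Delete trivial equation zero = zero.
Decompose q/2: zero = 4,  one = one.
Clash: constants zero and 4 differ; no unifier exists.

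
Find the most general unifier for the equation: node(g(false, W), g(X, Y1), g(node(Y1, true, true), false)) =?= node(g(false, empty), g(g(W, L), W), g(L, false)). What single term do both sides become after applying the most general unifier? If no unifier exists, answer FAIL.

node(g(false, empty), g(g(empty, node(empty, true, true)), empty), g(node(empty, true, true), false))

Decompose node/3: g(false, W) =?= g(false, empty),  g(X, Y1) =?= g(g(W, L), W),  g(node(Y1, true, true), false) =?= g(L, false).
Decompose g/2: false =?= false,  W =?= empty.
Delete trivial equation false =?= false.
Bind W := empty; substituting into the one remaining equation that mentions W gives: g(X, Y1) =?= g(g(empty, L), empty).
Decompose g/2: X =?= g(empty, L),  Y1 =?= empty.
Bind X := g(empty, L); no other remaining equation mentions X.
Bind Y1 := empty; substituting into the remaining equation gives: g(node(empty, true, true), false) =?= g(L, false).
Decompose g/2: node(empty, true, true) =?= L,  false =?= false.
Bind L := node(empty, true, true); no other remaining equation mentions L. Substituting into the earlier binding gives X := g(empty, node(empty, true, true)).
Delete trivial equation false =?= false.
Applying the MGU to either side gives node(g(false, empty), g(g(empty, node(empty, true, true)), empty), g(node(empty, true, true), false)).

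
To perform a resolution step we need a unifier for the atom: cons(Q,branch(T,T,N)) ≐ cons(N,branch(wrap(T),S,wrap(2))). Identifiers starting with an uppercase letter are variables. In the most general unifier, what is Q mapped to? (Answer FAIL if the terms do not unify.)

Decompose cons/2: Q ≐ N,  branch(T,T,N) ≐ branch(wrap(T),S,wrap(2)).
Bind Q := N; no other remaining equation mentions Q.
Decompose branch/3: T ≐ wrap(T),  T ≐ S,  N ≐ wrap(2).
Occurs check fails: T occurs in wrap(T); the equation T ≐ wrap(T) has no finite solution.

FAIL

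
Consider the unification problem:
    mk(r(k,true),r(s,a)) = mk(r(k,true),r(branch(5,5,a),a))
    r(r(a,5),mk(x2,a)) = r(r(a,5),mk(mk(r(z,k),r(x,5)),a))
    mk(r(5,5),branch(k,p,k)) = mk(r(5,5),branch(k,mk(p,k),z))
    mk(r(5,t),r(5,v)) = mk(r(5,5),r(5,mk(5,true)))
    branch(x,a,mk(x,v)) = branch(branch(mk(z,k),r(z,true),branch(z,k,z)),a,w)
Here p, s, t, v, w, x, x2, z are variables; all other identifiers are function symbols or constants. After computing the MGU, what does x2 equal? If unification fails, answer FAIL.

FAIL

Decompose mk/2: r(k,true) = r(k,true),  r(s,a) = r(branch(5,5,a),a).
Delete trivial equation r(k,true) = r(k,true).
Decompose r/2: s = branch(5,5,a),  a = a.
Bind s := branch(5,5,a); no other remaining equation mentions s.
Delete trivial equation a = a.
Decompose r/2: r(a,5) = r(a,5),  mk(x2,a) = mk(mk(r(z,k),r(x,5)),a).
Delete trivial equation r(a,5) = r(a,5).
Decompose mk/2: x2 = mk(r(z,k),r(x,5)),  a = a.
Bind x2 := mk(r(z,k),r(x,5)); no other remaining equation mentions x2.
Delete trivial equation a = a.
Decompose mk/2: r(5,5) = r(5,5),  branch(k,p,k) = branch(k,mk(p,k),z).
Delete trivial equation r(5,5) = r(5,5).
Decompose branch/3: k = k,  p = mk(p,k),  k = z.
Delete trivial equation k = k.
Occurs check fails: p occurs in mk(p,k); the equation p = mk(p,k) has no finite solution.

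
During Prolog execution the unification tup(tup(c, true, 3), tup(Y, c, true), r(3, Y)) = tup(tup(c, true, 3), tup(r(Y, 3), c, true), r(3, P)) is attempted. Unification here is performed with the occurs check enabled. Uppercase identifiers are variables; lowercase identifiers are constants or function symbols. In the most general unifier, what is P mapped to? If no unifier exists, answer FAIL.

Decompose tup/3: tup(c, true, 3) = tup(c, true, 3),  tup(Y, c, true) = tup(r(Y, 3), c, true),  r(3, Y) = r(3, P).
Delete trivial equation tup(c, true, 3) = tup(c, true, 3).
Decompose tup/3: Y = r(Y, 3),  c = c,  true = true.
Occurs check fails: Y occurs in r(Y, 3); the equation Y = r(Y, 3) has no finite solution.

FAIL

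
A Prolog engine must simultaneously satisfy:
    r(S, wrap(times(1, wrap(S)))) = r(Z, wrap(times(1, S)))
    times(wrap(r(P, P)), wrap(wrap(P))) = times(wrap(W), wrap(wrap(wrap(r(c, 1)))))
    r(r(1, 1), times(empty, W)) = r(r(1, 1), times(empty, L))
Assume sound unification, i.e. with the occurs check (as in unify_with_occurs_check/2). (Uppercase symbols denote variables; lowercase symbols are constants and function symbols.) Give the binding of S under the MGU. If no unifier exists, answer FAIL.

Decompose r/2: S = Z,  wrap(times(1, wrap(S))) = wrap(times(1, S)).
Bind S := Z; substituting into the one remaining equation that mentions S gives: wrap(times(1, wrap(Z))) = wrap(times(1, Z)).
Decompose wrap/1: times(1, wrap(Z)) = times(1, Z).
Decompose times/2: 1 = 1,  wrap(Z) = Z.
Delete trivial equation 1 = 1.
Occurs check fails: Z occurs in wrap(Z); the equation Z = wrap(Z) has no finite solution.

FAIL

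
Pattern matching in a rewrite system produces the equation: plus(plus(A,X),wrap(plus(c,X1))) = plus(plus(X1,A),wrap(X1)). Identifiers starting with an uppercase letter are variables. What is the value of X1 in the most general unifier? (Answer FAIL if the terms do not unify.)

Decompose plus/2: plus(A,X) = plus(X1,A),  wrap(plus(c,X1)) = wrap(X1).
Decompose plus/2: A = X1,  X = A.
Bind A := X1; substituting into the one remaining equation that mentions A gives: X = X1.
Bind X := X1; no other remaining equation mentions X.
Decompose wrap/1: plus(c,X1) = X1.
Occurs check fails: X1 occurs in plus(c,X1); the equation X1 = plus(c,X1) has no finite solution.

FAIL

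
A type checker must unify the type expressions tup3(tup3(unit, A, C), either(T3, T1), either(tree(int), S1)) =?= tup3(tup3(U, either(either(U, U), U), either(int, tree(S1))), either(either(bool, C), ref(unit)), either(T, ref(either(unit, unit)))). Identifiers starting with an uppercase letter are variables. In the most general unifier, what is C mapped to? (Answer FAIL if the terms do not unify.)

Decompose tup3/3: tup3(unit, A, C) =?= tup3(U, either(either(U, U), U), either(int, tree(S1))),  either(T3, T1) =?= either(either(bool, C), ref(unit)),  either(tree(int), S1) =?= either(T, ref(either(unit, unit))).
Decompose tup3/3: unit =?= U,  A =?= either(either(U, U), U),  C =?= either(int, tree(S1)).
Bind U := unit; substituting into the one remaining equation that mentions U gives: A =?= either(either(unit, unit), unit).
Bind A := either(either(unit, unit), unit); no other remaining equation mentions A.
Bind C := either(int, tree(S1)); substituting into the one remaining equation that mentions C gives: either(T3, T1) =?= either(either(bool, either(int, tree(S1))), ref(unit)).
Decompose either/2: T3 =?= either(bool, either(int, tree(S1))),  T1 =?= ref(unit).
Bind T3 := either(bool, either(int, tree(S1))); no other remaining equation mentions T3.
Bind T1 := ref(unit); no other remaining equation mentions T1.
Decompose either/2: tree(int) =?= T,  S1 =?= ref(either(unit, unit)).
Bind T := tree(int); no other remaining equation mentions T.
Bind S1 := ref(either(unit, unit)). Substituting into the earlier bindings gives C := either(int, tree(ref(either(unit, unit)))), T3 := either(bool, either(int, tree(ref(either(unit, unit))))).
MGU = { U -> unit, A -> either(either(unit, unit), unit), C -> either(int, tree(ref(either(unit, unit)))), T3 -> either(bool, either(int, tree(ref(either(unit, unit))))), T1 -> ref(unit), T -> tree(int), S1 -> ref(either(unit, unit)) }, so C -> either(int, tree(ref(either(unit, unit)))).

either(int, tree(ref(either(unit, unit))))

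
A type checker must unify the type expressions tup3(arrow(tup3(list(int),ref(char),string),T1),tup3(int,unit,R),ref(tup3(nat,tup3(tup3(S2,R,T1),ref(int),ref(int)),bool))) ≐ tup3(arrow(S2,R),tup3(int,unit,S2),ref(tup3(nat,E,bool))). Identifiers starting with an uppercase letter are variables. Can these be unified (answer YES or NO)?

Decompose tup3/3: arrow(tup3(list(int),ref(char),string),T1) ≐ arrow(S2,R),  tup3(int,unit,R) ≐ tup3(int,unit,S2),  ref(tup3(nat,tup3(tup3(S2,R,T1),ref(int),ref(int)),bool)) ≐ ref(tup3(nat,E,bool)).
Decompose arrow/2: tup3(list(int),ref(char),string) ≐ S2,  T1 ≐ R.
Bind S2 := tup3(list(int),ref(char),string); substituting into the 2 remaining equations that mention S2 gives: tup3(int,unit,R) ≐ tup3(int,unit,tup3(list(int),ref(char),string)),  ref(tup3(nat,tup3(tup3(tup3(list(int),ref(char),string),R,T1),ref(int),ref(int)),bool)) ≐ ref(tup3(nat,E,bool)).
Bind T1 := R; substituting into the one remaining equation that mentions T1 gives: ref(tup3(nat,tup3(tup3(tup3(list(int),ref(char),string),R,R),ref(int),ref(int)),bool)) ≐ ref(tup3(nat,E,bool)).
Decompose tup3/3: int ≐ int,  unit ≐ unit,  R ≐ tup3(list(int),ref(char),string).
Delete trivial equation int ≐ int.
Delete trivial equation unit ≐ unit.
Bind R := tup3(list(int),ref(char),string); substituting into the remaining equation gives: ref(tup3(nat,tup3(tup3(tup3(list(int),ref(char),string),tup3(list(int),ref(char),string),tup3(list(int),ref(char),string)),ref(int),ref(int)),bool)) ≐ ref(tup3(nat,E,bool)). Substituting into the earlier binding gives T1 := tup3(list(int),ref(char),string).
Decompose ref/1: tup3(nat,tup3(tup3(tup3(list(int),ref(char),string),tup3(list(int),ref(char),string),tup3(list(int),ref(char),string)),ref(int),ref(int)),bool) ≐ tup3(nat,E,bool).
Decompose tup3/3: nat ≐ nat,  tup3(tup3(tup3(list(int),ref(char),string),tup3(list(int),ref(char),string),tup3(list(int),ref(char),string)),ref(int),ref(int)) ≐ E,  bool ≐ bool.
Delete trivial equation nat ≐ nat.
Bind E := tup3(tup3(tup3(list(int),ref(char),string),tup3(list(int),ref(char),string),tup3(list(int),ref(char),string)),ref(int),ref(int)); no other remaining equation mentions E.
Delete trivial equation bool ≐ bool.
No equations remain and no clash or occurs-check failure arose, so a unifier exists.

YES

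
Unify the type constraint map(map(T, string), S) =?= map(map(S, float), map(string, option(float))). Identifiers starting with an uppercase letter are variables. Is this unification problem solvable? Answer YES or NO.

Decompose map/2: map(T, string) =?= map(S, float),  S =?= map(string, option(float)).
Decompose map/2: T =?= S,  string =?= float.
Bind T := S; no other remaining equation mentions T.
Clash: constants string and float differ; no unifier exists.

NO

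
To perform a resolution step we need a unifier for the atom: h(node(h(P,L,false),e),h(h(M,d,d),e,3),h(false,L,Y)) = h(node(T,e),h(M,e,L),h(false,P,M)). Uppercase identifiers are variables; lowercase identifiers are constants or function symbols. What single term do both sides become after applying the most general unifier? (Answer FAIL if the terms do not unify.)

FAIL

Decompose h/3: node(h(P,L,false),e) = node(T,e),  h(h(M,d,d),e,3) = h(M,e,L),  h(false,L,Y) = h(false,P,M).
Decompose node/2: h(P,L,false) = T,  e = e.
Bind T := h(P,L,false); no other remaining equation mentions T.
Delete trivial equation e = e.
Decompose h/3: h(M,d,d) = M,  e = e,  3 = L.
Occurs check fails: M occurs in h(M,d,d); the equation M = h(M,d,d) has no finite solution.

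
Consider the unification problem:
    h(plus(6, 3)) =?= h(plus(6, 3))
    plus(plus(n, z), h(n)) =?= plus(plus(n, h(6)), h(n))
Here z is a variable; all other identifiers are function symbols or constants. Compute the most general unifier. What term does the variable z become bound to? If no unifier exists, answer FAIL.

h(6)

Delete trivial equation h(plus(6, 3)) =?= h(plus(6, 3)).
Decompose plus/2: plus(n, z) =?= plus(n, h(6)),  h(n) =?= h(n).
Decompose plus/2: n =?= n,  z =?= h(6).
Delete trivial equation n =?= n.
Bind z := h(6); no other remaining equation mentions z.
Delete trivial equation h(n) =?= h(n).
MGU = { z -> h(6) }, so z -> h(6).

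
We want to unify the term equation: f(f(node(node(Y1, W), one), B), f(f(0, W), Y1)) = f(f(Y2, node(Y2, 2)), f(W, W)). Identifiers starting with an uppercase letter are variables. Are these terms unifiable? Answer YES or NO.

NO

Decompose f/2: f(node(node(Y1, W), one), B) = f(Y2, node(Y2, 2)),  f(f(0, W), Y1) = f(W, W).
Decompose f/2: node(node(Y1, W), one) = Y2,  B = node(Y2, 2).
Bind Y2 := node(node(Y1, W), one); substituting into the one remaining equation that mentions Y2 gives: B = node(node(node(Y1, W), one), 2).
Bind B := node(node(node(Y1, W), one), 2); no other remaining equation mentions B.
Decompose f/2: f(0, W) = W,  Y1 = W.
Occurs check fails: W occurs in f(0, W); the equation W = f(0, W) has no finite solution.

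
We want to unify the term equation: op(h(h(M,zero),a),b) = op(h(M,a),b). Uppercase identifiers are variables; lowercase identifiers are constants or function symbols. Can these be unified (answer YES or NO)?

NO

Decompose op/2: h(h(M,zero),a) = h(M,a),  b = b.
Decompose h/2: h(M,zero) = M,  a = a.
Occurs check fails: M occurs in h(M,zero); the equation M = h(M,zero) has no finite solution.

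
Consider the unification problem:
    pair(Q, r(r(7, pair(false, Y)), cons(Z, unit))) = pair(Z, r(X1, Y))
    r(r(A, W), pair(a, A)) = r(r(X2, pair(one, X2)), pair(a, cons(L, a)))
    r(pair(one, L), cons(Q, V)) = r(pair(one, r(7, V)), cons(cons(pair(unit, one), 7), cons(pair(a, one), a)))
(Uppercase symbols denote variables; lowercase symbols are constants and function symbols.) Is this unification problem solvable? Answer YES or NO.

YES

Decompose pair/2: Q = Z,  r(r(7, pair(false, Y)), cons(Z, unit)) = r(X1, Y).
Bind Q := Z; substituting into the one remaining equation that mentions Q gives: r(pair(one, L), cons(Z, V)) = r(pair(one, r(7, V)), cons(cons(pair(unit, one), 7), cons(pair(a, one), a))).
Decompose r/2: r(7, pair(false, Y)) = X1,  cons(Z, unit) = Y.
Bind X1 := r(7, pair(false, Y)); no other remaining equation mentions X1.
Bind Y := cons(Z, unit); no other remaining equation mentions Y. Substituting into the earlier binding gives X1 := r(7, pair(false, cons(Z, unit))).
Decompose r/2: r(A, W) = r(X2, pair(one, X2)),  pair(a, A) = pair(a, cons(L, a)).
Decompose r/2: A = X2,  W = pair(one, X2).
Bind A := X2; substituting into the one remaining equation that mentions A gives: pair(a, X2) = pair(a, cons(L, a)).
Bind W := pair(one, X2); no other remaining equation mentions W.
Decompose pair/2: a = a,  X2 = cons(L, a).
Delete trivial equation a = a.
Bind X2 := cons(L, a); no other remaining equation mentions X2. Substituting into the earlier bindings gives A := cons(L, a), W := pair(one, cons(L, a)).
Decompose r/2: pair(one, L) = pair(one, r(7, V)),  cons(Z, V) = cons(cons(pair(unit, one), 7), cons(pair(a, one), a)).
Decompose pair/2: one = one,  L = r(7, V).
Delete trivial equation one = one.
Bind L := r(7, V); no other remaining equation mentions L. Substituting into the earlier bindings gives A := cons(r(7, V), a), W := pair(one, cons(r(7, V), a)), X2 := cons(r(7, V), a).
Decompose cons/2: Z = cons(pair(unit, one), 7),  V = cons(pair(a, one), a).
Bind Z := cons(pair(unit, one), 7); no other remaining equation mentions Z. Substituting into the earlier bindings gives Q := cons(pair(unit, one), 7), X1 := r(7, pair(false, cons(cons(pair(unit, one), 7), unit))), Y := cons(cons(pair(unit, one), 7), unit).
Bind V := cons(pair(a, one), a). Substituting into the earlier bindings gives A := cons(r(7, cons(pair(a, one), a)), a), W := pair(one, cons(r(7, cons(pair(a, one), a)), a)), X2 := cons(r(7, cons(pair(a, one), a)), a), L := r(7, cons(pair(a, one), a)).
No equations remain and no clash or occurs-check failure arose, so a unifier exists.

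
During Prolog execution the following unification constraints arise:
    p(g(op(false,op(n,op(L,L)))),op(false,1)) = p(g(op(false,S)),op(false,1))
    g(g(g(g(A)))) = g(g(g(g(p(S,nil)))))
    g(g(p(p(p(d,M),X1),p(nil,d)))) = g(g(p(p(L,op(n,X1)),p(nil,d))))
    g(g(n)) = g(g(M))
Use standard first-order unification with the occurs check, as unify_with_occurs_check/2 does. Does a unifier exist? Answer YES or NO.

NO

Decompose p/2: g(op(false,op(n,op(L,L)))) = g(op(false,S)),  op(false,1) = op(false,1).
Decompose g/1: op(false,op(n,op(L,L))) = op(false,S).
Decompose op/2: false = false,  op(n,op(L,L)) = S.
Delete trivial equation false = false.
Bind S := op(n,op(L,L)); substituting into the one remaining equation that mentions S gives: g(g(g(g(A)))) = g(g(g(g(p(op(n,op(L,L)),nil))))).
Delete trivial equation op(false,1) = op(false,1).
Decompose g/1: g(g(g(A))) = g(g(g(p(op(n,op(L,L)),nil)))).
Decompose g/1: g(g(A)) = g(g(p(op(n,op(L,L)),nil))).
Decompose g/1: g(A) = g(p(op(n,op(L,L)),nil)).
Decompose g/1: A = p(op(n,op(L,L)),nil).
Bind A := p(op(n,op(L,L)),nil); no other remaining equation mentions A.
Decompose g/1: g(p(p(p(d,M),X1),p(nil,d))) = g(p(p(L,op(n,X1)),p(nil,d))).
Decompose g/1: p(p(p(d,M),X1),p(nil,d)) = p(p(L,op(n,X1)),p(nil,d)).
Decompose p/2: p(p(d,M),X1) = p(L,op(n,X1)),  p(nil,d) = p(nil,d).
Decompose p/2: p(d,M) = L,  X1 = op(n,X1).
Bind L := p(d,M); no other remaining equation mentions L. Substituting into the earlier bindings gives S := op(n,op(p(d,M),p(d,M))), A := p(op(n,op(p(d,M),p(d,M))),nil).
Occurs check fails: X1 occurs in op(n,X1); the equation X1 = op(n,X1) has no finite solution.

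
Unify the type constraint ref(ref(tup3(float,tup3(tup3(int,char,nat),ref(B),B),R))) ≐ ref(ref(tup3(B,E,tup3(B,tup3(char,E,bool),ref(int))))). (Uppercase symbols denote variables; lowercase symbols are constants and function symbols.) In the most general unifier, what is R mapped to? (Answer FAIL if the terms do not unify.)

Decompose ref/1: ref(tup3(float,tup3(tup3(int,char,nat),ref(B),B),R)) ≐ ref(tup3(B,E,tup3(B,tup3(char,E,bool),ref(int)))).
Decompose ref/1: tup3(float,tup3(tup3(int,char,nat),ref(B),B),R) ≐ tup3(B,E,tup3(B,tup3(char,E,bool),ref(int))).
Decompose tup3/3: float ≐ B,  tup3(tup3(int,char,nat),ref(B),B) ≐ E,  R ≐ tup3(B,tup3(char,E,bool),ref(int)).
Bind B := float; substituting into the remaining equations gives: tup3(tup3(int,char,nat),ref(float),float) ≐ E,  R ≐ tup3(float,tup3(char,E,bool),ref(int)).
Bind E := tup3(tup3(int,char,nat),ref(float),float); substituting into the remaining equation gives: R ≐ tup3(float,tup3(char,tup3(tup3(int,char,nat),ref(float),float),bool),ref(int)).
Bind R := tup3(float,tup3(char,tup3(tup3(int,char,nat),ref(float),float),bool),ref(int)).
MGU = { B -> float, E -> tup3(tup3(int,char,nat),ref(float),float), R -> tup3(float,tup3(char,tup3(tup3(int,char,nat),ref(float),float),bool),ref(int)) }, so R -> tup3(float,tup3(char,tup3(tup3(int,char,nat),ref(float),float),bool),ref(int)).

tup3(float,tup3(char,tup3(tup3(int,char,nat),ref(float),float),bool),ref(int))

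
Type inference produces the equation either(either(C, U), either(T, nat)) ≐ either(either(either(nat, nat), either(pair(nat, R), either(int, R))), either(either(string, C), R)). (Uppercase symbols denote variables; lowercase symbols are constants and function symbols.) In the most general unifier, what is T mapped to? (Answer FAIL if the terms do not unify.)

either(string, either(nat, nat))

Decompose either/2: either(C, U) ≐ either(either(nat, nat), either(pair(nat, R), either(int, R))),  either(T, nat) ≐ either(either(string, C), R).
Decompose either/2: C ≐ either(nat, nat),  U ≐ either(pair(nat, R), either(int, R)).
Bind C := either(nat, nat); substituting into the one remaining equation that mentions C gives: either(T, nat) ≐ either(either(string, either(nat, nat)), R).
Bind U := either(pair(nat, R), either(int, R)); no other remaining equation mentions U.
Decompose either/2: T ≐ either(string, either(nat, nat)),  nat ≐ R.
Bind T := either(string, either(nat, nat)); no other remaining equation mentions T.
Bind R := nat. Substituting into the earlier binding gives U := either(pair(nat, nat), either(int, nat)).
MGU = { C ↦ either(nat, nat), U ↦ either(pair(nat, nat), either(int, nat)), T ↦ either(string, either(nat, nat)), R ↦ nat }, so T ↦ either(string, either(nat, nat)).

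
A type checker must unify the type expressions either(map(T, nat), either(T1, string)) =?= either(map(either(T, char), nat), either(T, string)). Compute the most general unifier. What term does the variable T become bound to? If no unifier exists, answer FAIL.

FAIL

Decompose either/2: map(T, nat) =?= map(either(T, char), nat),  either(T1, string) =?= either(T, string).
Decompose map/2: T =?= either(T, char),  nat =?= nat.
Occurs check fails: T occurs in either(T, char); the equation T =?= either(T, char) has no finite solution.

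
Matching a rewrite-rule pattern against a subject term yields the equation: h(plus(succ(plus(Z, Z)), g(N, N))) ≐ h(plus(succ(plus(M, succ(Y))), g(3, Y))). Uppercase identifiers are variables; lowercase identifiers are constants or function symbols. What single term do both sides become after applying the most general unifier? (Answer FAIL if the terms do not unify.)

h(plus(succ(plus(succ(3), succ(3))), g(3, 3)))

Decompose h/1: plus(succ(plus(Z, Z)), g(N, N)) ≐ plus(succ(plus(M, succ(Y))), g(3, Y)).
Decompose plus/2: succ(plus(Z, Z)) ≐ succ(plus(M, succ(Y))),  g(N, N) ≐ g(3, Y).
Decompose succ/1: plus(Z, Z) ≐ plus(M, succ(Y)).
Decompose plus/2: Z ≐ M,  Z ≐ succ(Y).
Bind Z := M; substituting into the one remaining equation that mentions Z gives: M ≐ succ(Y).
Bind M := succ(Y); no other remaining equation mentions M. Substituting into the earlier binding gives Z := succ(Y).
Decompose g/2: N ≐ 3,  N ≐ Y.
Bind N := 3; substituting into the remaining equation gives: 3 ≐ Y.
Bind Y := 3. Substituting into the earlier bindings gives Z := succ(3), M := succ(3).
Applying the MGU to either side gives h(plus(succ(plus(succ(3), succ(3))), g(3, 3))).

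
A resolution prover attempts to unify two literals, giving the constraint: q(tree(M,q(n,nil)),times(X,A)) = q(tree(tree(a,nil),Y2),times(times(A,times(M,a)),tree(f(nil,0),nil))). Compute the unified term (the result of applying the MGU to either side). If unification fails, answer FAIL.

q(tree(tree(a,nil),q(n,nil)),times(times(tree(f(nil,0),nil),times(tree(a,nil),a)),tree(f(nil,0),nil)))

Decompose q/2: tree(M,q(n,nil)) = tree(tree(a,nil),Y2),  times(X,A) = times(times(A,times(M,a)),tree(f(nil,0),nil)).
Decompose tree/2: M = tree(a,nil),  q(n,nil) = Y2.
Bind M := tree(a,nil); substituting into the one remaining equation that mentions M gives: times(X,A) = times(times(A,times(tree(a,nil),a)),tree(f(nil,0),nil)).
Bind Y2 := q(n,nil); no other remaining equation mentions Y2.
Decompose times/2: X = times(A,times(tree(a,nil),a)),  A = tree(f(nil,0),nil).
Bind X := times(A,times(tree(a,nil),a)); no other remaining equation mentions X.
Bind A := tree(f(nil,0),nil). Substituting into the earlier binding gives X := times(tree(f(nil,0),nil),times(tree(a,nil),a)).
Applying the MGU to either side gives q(tree(tree(a,nil),q(n,nil)),times(times(tree(f(nil,0),nil),times(tree(a,nil),a)),tree(f(nil,0),nil))).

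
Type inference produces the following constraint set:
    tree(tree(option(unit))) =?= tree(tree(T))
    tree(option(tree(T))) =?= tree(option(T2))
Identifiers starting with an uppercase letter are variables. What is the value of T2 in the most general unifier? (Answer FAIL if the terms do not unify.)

tree(option(unit))

Decompose tree/1: tree(option(unit)) =?= tree(T).
Decompose tree/1: option(unit) =?= T.
Bind T := option(unit); substituting into the remaining equation gives: tree(option(tree(option(unit)))) =?= tree(option(T2)).
Decompose tree/1: option(tree(option(unit))) =?= option(T2).
Decompose option/1: tree(option(unit)) =?= T2.
Bind T2 := tree(option(unit)).
MGU = { T ↦ option(unit), T2 ↦ tree(option(unit)) }, so T2 ↦ tree(option(unit)).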